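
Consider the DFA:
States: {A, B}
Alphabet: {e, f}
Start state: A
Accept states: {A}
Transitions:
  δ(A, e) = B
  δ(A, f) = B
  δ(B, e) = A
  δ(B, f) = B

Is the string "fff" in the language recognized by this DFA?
Processing string "fff":
  A --f--> B
  B --f--> B
  B --f--> B
Final state: B
Accept states: {A}
No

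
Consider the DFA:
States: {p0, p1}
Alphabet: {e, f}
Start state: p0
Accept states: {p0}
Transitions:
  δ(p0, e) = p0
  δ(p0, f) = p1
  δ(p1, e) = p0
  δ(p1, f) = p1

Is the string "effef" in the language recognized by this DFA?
Processing string "effef":
  p0 --e--> p0
  p0 --f--> p1
  p1 --f--> p1
  p1 --e--> p0
  p0 --f--> p1
Final state: p1
Accept states: {p0}
No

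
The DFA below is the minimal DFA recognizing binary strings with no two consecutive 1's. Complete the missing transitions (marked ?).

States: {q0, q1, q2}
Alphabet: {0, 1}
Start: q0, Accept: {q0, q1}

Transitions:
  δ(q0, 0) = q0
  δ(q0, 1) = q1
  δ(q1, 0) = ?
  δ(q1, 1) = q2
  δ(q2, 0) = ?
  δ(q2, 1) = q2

From the language and accept set, identify what each state tracks — q0: last symbol not 1 (ok); q1: last symbol 1 (ok); q2: saw 11 (dead).
Each missing δ(q, a) is the state matching the new tracked value after reading a.
δ(q1, 0) = q0; δ(q2, 0) = q2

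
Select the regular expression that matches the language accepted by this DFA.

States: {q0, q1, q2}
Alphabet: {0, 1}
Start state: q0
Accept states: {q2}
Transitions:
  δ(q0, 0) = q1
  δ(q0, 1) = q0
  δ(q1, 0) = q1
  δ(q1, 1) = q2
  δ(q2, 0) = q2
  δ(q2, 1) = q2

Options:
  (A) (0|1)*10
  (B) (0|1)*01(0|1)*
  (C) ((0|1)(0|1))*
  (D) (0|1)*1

Check each option against the DFA on short strings; one disagreement eliminates an option:
  (A) (0|1)*10: on '01' the DFA goes q0 → q1 → q2 and accepts (q2 ∈ Accept), but the regex does not match it → eliminate
  (B) (0|1)*01(0|1)*: agrees with the DFA on every string of length ≤ 6
  (C) ((0|1)(0|1))*: on ε the DFA stays in q0 and rejects (q0 ∉ Accept), but the regex matches it → eliminate
  (D) (0|1)*1: on '1' the DFA goes q0 → q0 and rejects (q0 ∉ Accept), but the regex matches it → eliminate
Only (B) is consistent with the DFA.
(B) (0|1)*01(0|1)*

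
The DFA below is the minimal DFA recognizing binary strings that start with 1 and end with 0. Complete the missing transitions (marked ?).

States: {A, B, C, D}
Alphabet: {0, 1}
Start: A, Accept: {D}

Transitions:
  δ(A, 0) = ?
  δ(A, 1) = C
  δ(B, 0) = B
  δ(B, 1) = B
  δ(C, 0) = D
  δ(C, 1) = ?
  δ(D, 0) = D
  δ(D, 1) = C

From the language and accept set, identify what each state tracks — A: no input read; B: started with 0 (dead); C: started with 1, last symbol 1; D: started with 1, last symbol 0.
Each missing δ(q, a) is the state matching the new tracked value after reading a.
δ(A, 0) = B; δ(C, 1) = C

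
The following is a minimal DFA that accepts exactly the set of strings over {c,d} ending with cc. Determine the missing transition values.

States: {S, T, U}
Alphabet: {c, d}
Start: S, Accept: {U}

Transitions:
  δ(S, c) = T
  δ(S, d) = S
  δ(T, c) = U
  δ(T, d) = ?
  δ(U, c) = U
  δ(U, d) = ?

From the language and accept set, identify what each state tracks — S: last symbol not c; T: one trailing c; U: two trailing c's.
Each missing δ(q, a) is the state matching the new tracked value after reading a.
δ(T, d) = S; δ(U, d) = S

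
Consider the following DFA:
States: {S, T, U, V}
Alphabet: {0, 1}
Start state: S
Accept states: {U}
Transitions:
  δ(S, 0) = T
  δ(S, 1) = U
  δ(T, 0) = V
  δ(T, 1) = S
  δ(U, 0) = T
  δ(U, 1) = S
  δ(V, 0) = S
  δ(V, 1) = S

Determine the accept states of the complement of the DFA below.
Complement accept states = All states \ Original accept states
= {S, T, U, V} \ {U}
{S, T, V}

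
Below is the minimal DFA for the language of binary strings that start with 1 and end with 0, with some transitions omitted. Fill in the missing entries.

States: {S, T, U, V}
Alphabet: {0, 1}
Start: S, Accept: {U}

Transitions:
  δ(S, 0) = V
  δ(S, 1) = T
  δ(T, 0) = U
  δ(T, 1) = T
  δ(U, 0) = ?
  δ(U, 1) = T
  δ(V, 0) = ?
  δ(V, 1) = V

From the language and accept set, identify what each state tracks — S: no input read; T: started with 1, last symbol 1; U: started with 1, last symbol 0; V: started with 0 (dead).
Each missing δ(q, a) is the state matching the new tracked value after reading a.
δ(U, 0) = U; δ(V, 0) = V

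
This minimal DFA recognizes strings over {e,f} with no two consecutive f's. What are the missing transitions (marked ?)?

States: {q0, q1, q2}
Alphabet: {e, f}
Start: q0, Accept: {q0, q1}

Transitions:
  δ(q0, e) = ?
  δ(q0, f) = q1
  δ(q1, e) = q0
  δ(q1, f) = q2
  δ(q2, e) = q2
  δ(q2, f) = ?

From the language and accept set, identify what each state tracks — q0: last symbol not f (ok); q1: last symbol f (ok); q2: saw ff (dead).
Each missing δ(q, a) is the state matching the new tracked value after reading a.
δ(q0, e) = q0; δ(q2, f) = q2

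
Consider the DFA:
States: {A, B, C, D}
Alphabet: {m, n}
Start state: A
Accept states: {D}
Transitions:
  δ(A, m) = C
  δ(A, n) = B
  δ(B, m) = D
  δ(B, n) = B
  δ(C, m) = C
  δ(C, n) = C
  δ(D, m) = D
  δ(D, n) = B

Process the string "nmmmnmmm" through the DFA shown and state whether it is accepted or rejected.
Processing string "nmmmnmmm":
  A --n--> B
  B --m--> D
  D --m--> D
  D --m--> D
  D --n--> B
  B --m--> D
  D --m--> D
  D --m--> D
Final state: D
Accept states: {D}
Yes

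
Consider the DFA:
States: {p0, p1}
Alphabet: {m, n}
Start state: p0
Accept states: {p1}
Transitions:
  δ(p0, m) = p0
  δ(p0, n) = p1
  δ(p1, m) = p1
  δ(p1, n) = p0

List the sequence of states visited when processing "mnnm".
read 'm': p0 → p0
  read 'n': p0 → p1
  read 'n': p1 → p0
  read 'm': p0 → p0
p0 -> p0 -> p1 -> p0 -> p0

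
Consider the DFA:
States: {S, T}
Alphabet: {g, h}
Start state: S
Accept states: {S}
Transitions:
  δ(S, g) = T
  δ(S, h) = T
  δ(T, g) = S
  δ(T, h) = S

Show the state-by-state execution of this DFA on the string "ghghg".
read 'g': S → T
  read 'h': T → S
  read 'g': S → T
  read 'h': T → S
  read 'g': S → T
S -> T -> S -> T -> S -> T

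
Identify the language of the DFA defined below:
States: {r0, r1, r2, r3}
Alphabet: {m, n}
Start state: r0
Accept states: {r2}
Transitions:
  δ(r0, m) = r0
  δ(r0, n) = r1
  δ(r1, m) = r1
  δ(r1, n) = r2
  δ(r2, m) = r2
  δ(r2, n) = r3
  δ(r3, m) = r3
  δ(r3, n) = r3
Testing a few strings:
  'm' → reject
  'mnm' → reject
  'nmm' → reject
  'n' → reject
State roles: r0=zero n's; r1=one n; r2=two n's; r3=≥ three n's (dead)
All strings over {m,n} containing exactly two n's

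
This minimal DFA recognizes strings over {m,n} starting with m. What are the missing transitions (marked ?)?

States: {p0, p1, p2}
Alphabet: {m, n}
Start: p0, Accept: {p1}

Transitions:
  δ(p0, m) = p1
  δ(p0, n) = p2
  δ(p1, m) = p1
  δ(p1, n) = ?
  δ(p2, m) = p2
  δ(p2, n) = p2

From the language and accept set, identify what each state tracks — p0: no input read; p1: started with m; p2: started with n (dead).
Each missing δ(q, a) is the state matching the new tracked value after reading a.
δ(p1, n) = p1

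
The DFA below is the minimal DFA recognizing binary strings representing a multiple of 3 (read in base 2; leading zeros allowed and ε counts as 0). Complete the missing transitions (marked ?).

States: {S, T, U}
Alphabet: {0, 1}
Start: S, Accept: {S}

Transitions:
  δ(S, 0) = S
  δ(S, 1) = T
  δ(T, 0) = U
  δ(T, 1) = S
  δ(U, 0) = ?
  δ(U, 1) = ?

From the language and accept set, identify what each state tracks — S: value ≡ 0 (mod 3); T: value ≡ 1 (mod 3); U: value ≡ 2 (mod 3).
Each missing δ(q, a) is the state matching the new tracked value after reading a.
δ(U, 0) = T; δ(U, 1) = U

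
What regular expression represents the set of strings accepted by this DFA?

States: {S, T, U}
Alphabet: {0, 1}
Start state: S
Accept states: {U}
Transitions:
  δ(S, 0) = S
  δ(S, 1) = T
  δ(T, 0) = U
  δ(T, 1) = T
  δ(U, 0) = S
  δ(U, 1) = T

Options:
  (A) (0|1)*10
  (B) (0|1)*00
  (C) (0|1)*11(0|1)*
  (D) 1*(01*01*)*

Check each option against the DFA on short strings; one disagreement eliminates an option:
  (A) (0|1)*10: agrees with the DFA on every string of length ≤ 6
  (B) (0|1)*00: on '00' the DFA goes S → S → S and rejects (S ∉ Accept), but the regex matches it → eliminate
  (C) (0|1)*11(0|1)*: on '10' the DFA goes S → T → U and accepts (U ∈ Accept), but the regex does not match it → eliminate
  (D) 1*(01*01*)*: on ε the DFA stays in S and rejects (S ∉ Accept), but the regex matches it → eliminate
Only (A) is consistent with the DFA.
(A) (0|1)*10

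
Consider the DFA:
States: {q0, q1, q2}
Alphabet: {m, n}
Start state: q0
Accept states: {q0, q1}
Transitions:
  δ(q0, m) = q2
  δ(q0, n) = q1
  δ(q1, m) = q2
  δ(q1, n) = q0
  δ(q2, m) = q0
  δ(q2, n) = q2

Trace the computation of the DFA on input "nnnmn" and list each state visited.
read 'n': q0 → q1
  read 'n': q1 → q0
  read 'n': q0 → q1
  read 'm': q1 → q2
  read 'n': q2 → q2
q0 -> q1 -> q0 -> q1 -> q2 -> q2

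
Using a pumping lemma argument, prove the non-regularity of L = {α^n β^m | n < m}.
Assume L is regular with pumping length p. Idea: pumping up the α-block makes the α-count reach the β-count.
Choose s = α^p β^(p+1) ∈ L. By the pumping lemma, s = xyz with |xy| ≤ p, |y| > 0, so y = α^k with k ≥ 1. Then xy²z = α^(p+k) β^(p+1). Since p+k ≥ p+1, the number of α's is no longer strictly less than the number of β's, so xy²z ∉ L.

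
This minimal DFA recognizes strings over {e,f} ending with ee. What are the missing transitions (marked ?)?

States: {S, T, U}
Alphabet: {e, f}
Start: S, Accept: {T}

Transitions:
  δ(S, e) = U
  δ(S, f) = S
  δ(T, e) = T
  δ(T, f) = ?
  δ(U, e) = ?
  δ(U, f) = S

From the language and accept set, identify what each state tracks — S: last symbol not e; T: two trailing e's; U: one trailing e.
Each missing δ(q, a) is the state matching the new tracked value after reading a.
δ(T, f) = S; δ(U, e) = T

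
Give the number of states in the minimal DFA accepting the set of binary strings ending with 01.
By Myhill–Nerode, count the distinguishable equivalence classes: 3 classes — one per longest suffix of the input that is a prefix of '01' (lengths 0 through 2); only the length-2 class is accepting.
3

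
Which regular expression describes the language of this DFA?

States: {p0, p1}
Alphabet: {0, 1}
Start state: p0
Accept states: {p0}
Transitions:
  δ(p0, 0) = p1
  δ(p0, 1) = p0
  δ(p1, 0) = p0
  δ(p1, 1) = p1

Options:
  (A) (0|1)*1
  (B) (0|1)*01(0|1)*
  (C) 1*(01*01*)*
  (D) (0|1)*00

Check each option against the DFA on short strings; one disagreement eliminates an option:
  (A) (0|1)*1: on ε the DFA stays in p0 and accepts (p0 ∈ Accept), but the regex does not match it → eliminate
  (B) (0|1)*01(0|1)*: on ε the DFA stays in p0 and accepts (p0 ∈ Accept), but the regex does not match it → eliminate
  (C) 1*(01*01*)*: agrees with the DFA on every string of length ≤ 6
  (D) (0|1)*00: on ε the DFA stays in p0 and accepts (p0 ∈ Accept), but the regex does not match it → eliminate
Only (C) is consistent with the DFA.
(C) 1*(01*01*)*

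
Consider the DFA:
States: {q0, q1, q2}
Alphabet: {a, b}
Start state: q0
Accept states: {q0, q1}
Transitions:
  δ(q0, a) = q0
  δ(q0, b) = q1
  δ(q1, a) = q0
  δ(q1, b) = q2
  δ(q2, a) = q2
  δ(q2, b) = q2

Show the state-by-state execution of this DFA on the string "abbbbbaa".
read 'a': q0 → q0
  read 'b': q0 → q1
  read 'b': q1 → q2
  read 'b': q2 → q2
  read 'b': q2 → q2
  read 'b': q2 → q2
  read 'a': q2 → q2
  read 'a': q2 → q2
q0 -> q0 -> q1 -> q2 -> q2 -> q2 -> q2 -> q2 -> q2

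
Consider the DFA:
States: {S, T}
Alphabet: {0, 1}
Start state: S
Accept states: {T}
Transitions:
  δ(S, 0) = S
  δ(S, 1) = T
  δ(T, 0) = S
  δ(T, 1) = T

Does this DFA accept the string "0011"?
Processing string "0011":
  S --0--> S
  S --0--> S
  S --1--> T
  T --1--> T
Final state: T
Accept states: {T}
Yes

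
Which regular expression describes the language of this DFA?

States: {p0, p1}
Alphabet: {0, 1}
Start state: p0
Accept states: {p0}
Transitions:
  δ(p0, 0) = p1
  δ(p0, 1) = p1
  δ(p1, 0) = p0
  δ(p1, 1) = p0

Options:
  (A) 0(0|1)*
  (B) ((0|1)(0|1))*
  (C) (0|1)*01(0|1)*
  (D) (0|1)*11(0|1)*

Check each option against the DFA on short strings; one disagreement eliminates an option:
  (A) 0(0|1)*: on ε the DFA stays in p0 and accepts (p0 ∈ Accept), but the regex does not match it → eliminate
  (B) ((0|1)(0|1))*: agrees with the DFA on every string of length ≤ 6
  (C) (0|1)*01(0|1)*: on ε the DFA stays in p0 and accepts (p0 ∈ Accept), but the regex does not match it → eliminate
  (D) (0|1)*11(0|1)*: on ε the DFA stays in p0 and accepts (p0 ∈ Accept), but the regex does not match it → eliminate
Only (B) is consistent with the DFA.
(B) ((0|1)(0|1))*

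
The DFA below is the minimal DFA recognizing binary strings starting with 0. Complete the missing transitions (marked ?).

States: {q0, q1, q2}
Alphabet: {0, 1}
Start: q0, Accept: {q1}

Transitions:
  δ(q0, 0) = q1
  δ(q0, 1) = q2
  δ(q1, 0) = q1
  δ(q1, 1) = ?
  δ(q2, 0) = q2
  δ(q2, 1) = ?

From the language and accept set, identify what each state tracks — q0: no input read; q1: started with 0; q2: started with 1 (dead).
Each missing δ(q, a) is the state matching the new tracked value after reading a.
δ(q1, 1) = q1; δ(q2, 1) = q2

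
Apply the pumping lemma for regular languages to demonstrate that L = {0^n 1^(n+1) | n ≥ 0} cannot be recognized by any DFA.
Assume L is regular with pumping length p. Idea: pumping the 0-block breaks the fixed offset of 1.
Choose s = 0^p 1^(p+1) ∈ L. By the pumping lemma, s = xyz with |xy| ≤ p, |y| > 0, so y = 0^k with k ≥ 1. Then xy²z = 0^(p+k) 1^(p+1). For this to be in L we would need p+1 = (p+k)+1, i.e. k = 0, contradicting k ≥ 1. So xy²z ∉ L.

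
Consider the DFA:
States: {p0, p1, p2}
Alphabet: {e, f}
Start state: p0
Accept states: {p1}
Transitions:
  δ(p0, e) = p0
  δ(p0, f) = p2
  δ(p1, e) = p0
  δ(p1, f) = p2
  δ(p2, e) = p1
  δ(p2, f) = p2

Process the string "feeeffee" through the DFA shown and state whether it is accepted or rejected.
Processing string "feeeffee":
  p0 --f--> p2
  p2 --e--> p1
  p1 --e--> p0
  p0 --e--> p0
  p0 --f--> p2
  p2 --f--> p2
  p2 --e--> p1
  p1 --e--> p0
Final state: p0
Accept states: {p1}
No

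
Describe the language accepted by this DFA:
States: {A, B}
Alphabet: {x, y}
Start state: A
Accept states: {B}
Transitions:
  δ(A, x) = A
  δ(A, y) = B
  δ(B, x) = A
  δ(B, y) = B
Testing a few strings:
  'y' → accept
  'x' → reject
  'xx' → reject
  'xyx' → reject
State roles: A=last symbol not y; B=last symbol is y
All strings over {x,y} ending with y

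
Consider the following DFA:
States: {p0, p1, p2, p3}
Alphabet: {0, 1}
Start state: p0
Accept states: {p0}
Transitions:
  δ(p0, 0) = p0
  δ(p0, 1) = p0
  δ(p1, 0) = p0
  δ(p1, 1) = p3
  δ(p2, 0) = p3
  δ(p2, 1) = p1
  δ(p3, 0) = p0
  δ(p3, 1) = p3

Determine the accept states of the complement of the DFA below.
Complement accept states = All states \ Original accept states
= {p0, p1, p2, p3} \ {p0}
{p1, p2, p3}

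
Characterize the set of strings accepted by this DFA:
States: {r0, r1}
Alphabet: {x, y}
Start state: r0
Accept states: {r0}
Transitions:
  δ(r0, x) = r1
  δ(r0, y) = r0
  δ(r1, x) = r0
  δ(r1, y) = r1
Testing a few strings:
  'yxy' → reject
  'yx' → reject
  'y' → accept
  'x' → reject
State roles: r0=even number of x's so far; r1=odd number of x's so far
All strings over {x,y} with an even number of x's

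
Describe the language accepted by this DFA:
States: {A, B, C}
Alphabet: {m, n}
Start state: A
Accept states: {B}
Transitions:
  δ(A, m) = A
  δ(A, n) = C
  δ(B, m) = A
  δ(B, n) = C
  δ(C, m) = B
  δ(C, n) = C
Testing a few strings:
  'm' → reject
  'nnnn' → reject
  'mm' → reject
  'nnnm' → accept
State roles: A=no suffix match; B=suffix is nm; C=one trailing n
All strings over {m,n} ending with nm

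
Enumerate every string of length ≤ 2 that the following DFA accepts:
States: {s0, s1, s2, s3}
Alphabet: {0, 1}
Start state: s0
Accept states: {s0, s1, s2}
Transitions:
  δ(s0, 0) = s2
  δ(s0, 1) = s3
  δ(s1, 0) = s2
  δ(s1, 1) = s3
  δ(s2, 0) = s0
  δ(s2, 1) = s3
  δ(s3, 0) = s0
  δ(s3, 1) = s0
ε, 0, 00, 10, 11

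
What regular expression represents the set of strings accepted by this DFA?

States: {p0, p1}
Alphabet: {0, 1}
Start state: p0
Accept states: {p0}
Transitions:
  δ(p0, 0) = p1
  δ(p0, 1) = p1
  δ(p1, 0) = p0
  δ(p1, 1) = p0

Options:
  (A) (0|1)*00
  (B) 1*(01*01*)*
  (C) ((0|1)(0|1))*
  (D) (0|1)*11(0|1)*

Check each option against the DFA on short strings; one disagreement eliminates an option:
  (A) (0|1)*00: on ε the DFA stays in p0 and accepts (p0 ∈ Accept), but the regex does not match it → eliminate
  (B) 1*(01*01*)*: on '1' the DFA goes p0 → p1 and rejects (p1 ∉ Accept), but the regex matches it → eliminate
  (C) ((0|1)(0|1))*: agrees with the DFA on every string of length ≤ 6
  (D) (0|1)*11(0|1)*: on ε the DFA stays in p0 and accepts (p0 ∈ Accept), but the regex does not match it → eliminate
Only (C) is consistent with the DFA.
(C) ((0|1)(0|1))*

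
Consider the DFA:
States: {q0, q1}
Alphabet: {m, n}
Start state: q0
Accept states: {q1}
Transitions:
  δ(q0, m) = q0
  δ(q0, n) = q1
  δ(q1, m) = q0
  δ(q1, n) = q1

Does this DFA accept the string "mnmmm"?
Processing string "mnmmm":
  q0 --m--> q0
  q0 --n--> q1
  q1 --m--> q0
  q0 --m--> q0
  q0 --m--> q0
Final state: q0
Accept states: {q1}
No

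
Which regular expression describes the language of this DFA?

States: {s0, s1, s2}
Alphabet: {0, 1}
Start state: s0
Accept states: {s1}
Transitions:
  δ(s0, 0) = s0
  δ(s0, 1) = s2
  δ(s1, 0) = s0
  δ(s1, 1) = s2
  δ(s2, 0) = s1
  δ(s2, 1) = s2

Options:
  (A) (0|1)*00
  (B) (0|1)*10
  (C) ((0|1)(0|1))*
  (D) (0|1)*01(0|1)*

Check each option against the DFA on short strings; one disagreement eliminates an option:
  (A) (0|1)*00: on '00' the DFA goes s0 → s0 → s0 and rejects (s0 ∉ Accept), but the regex matches it → eliminate
  (B) (0|1)*10: agrees with the DFA on every string of length ≤ 6
  (C) ((0|1)(0|1))*: on ε the DFA stays in s0 and rejects (s0 ∉ Accept), but the regex matches it → eliminate
  (D) (0|1)*01(0|1)*: on '01' the DFA goes s0 → s0 → s2 and rejects (s2 ∉ Accept), but the regex matches it → eliminate
Only (B) is consistent with the DFA.
(B) (0|1)*10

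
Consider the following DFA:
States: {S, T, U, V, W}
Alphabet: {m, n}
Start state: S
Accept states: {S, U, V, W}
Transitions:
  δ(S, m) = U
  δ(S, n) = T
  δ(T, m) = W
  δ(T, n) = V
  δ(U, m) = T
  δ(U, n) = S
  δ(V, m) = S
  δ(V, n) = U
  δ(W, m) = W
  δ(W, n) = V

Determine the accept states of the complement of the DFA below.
Complement accept states = All states \ Original accept states
= {S, T, U, V, W} \ {S, U, V, W}
{T}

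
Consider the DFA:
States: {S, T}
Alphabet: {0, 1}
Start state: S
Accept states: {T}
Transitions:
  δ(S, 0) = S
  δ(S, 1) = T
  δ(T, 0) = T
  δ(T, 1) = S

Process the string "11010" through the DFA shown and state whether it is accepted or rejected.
Processing string "11010":
  S --1--> T
  T --1--> S
  S --0--> S
  S --1--> T
  T --0--> T
Final state: T
Accept states: {T}
Yes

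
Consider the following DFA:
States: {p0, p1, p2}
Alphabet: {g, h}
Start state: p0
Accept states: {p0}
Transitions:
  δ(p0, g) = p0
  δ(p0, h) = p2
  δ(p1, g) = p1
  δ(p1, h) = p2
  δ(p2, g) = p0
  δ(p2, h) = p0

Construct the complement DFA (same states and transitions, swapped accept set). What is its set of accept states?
Complement accept states = All states \ Original accept states
= {p0, p1, p2} \ {p0}
{p1, p2}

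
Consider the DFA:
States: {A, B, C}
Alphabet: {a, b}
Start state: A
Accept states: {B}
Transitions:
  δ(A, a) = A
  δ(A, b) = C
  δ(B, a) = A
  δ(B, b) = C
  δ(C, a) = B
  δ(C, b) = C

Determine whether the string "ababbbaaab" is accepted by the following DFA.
Processing string "ababbbaaab":
  A --a--> A
  A --b--> C
  C --a--> B
  B --b--> C
  C --b--> C
  C --b--> C
  C --a--> B
  B --a--> A
  A --a--> A
  A --b--> C
Final state: C
Accept states: {B}
No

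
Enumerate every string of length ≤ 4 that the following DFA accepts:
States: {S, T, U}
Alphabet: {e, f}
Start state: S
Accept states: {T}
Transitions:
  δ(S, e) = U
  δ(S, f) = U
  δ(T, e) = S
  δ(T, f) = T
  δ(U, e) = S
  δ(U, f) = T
ef, ff, eff, fff, eeef, eeff, efff, feef, feff, ffff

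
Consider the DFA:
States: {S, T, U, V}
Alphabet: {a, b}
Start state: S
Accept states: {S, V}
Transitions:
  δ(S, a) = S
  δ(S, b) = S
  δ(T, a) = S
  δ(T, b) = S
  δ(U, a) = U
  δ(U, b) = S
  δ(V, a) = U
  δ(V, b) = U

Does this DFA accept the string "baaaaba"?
Processing string "baaaaba":
  S --b--> S
  S --a--> S
  S --a--> S
  S --a--> S
  S --a--> S
  S --b--> S
  S --a--> S
Final state: S
Accept states: {S, V}
Yes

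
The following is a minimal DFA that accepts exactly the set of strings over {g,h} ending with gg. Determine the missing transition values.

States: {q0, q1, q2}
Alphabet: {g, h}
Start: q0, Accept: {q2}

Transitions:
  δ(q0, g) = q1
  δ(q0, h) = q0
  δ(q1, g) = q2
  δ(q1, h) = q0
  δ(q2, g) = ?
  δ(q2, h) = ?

From the language and accept set, identify what each state tracks — q0: last symbol not g; q1: one trailing g; q2: two trailing g's.
Each missing δ(q, a) is the state matching the new tracked value after reading a.
δ(q2, g) = q2; δ(q2, h) = q0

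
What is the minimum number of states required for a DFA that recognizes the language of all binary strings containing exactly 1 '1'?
By Myhill–Nerode, count the distinguishable equivalence classes: 3 classes — having seen 0, 1, or >1 copies of '1'; the count-1 class is the only accepting one and >1 is dead.
3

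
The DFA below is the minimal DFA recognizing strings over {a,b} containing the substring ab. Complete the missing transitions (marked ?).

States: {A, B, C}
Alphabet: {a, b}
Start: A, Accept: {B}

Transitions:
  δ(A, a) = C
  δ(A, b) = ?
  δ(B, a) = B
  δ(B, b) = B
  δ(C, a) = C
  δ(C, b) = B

From the language and accept set, identify what each state tracks — A: no a seen yet; B: substring ab seen; C: seen a a, waiting for b.
Each missing δ(q, a) is the state matching the new tracked value after reading a.
δ(A, b) = A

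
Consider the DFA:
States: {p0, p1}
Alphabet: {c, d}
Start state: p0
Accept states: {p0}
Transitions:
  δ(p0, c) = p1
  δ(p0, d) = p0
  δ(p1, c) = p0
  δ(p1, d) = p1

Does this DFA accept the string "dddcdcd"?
Processing string "dddcdcd":
  p0 --d--> p0
  p0 --d--> p0
  p0 --d--> p0
  p0 --c--> p1
  p1 --d--> p1
  p1 --c--> p0
  p0 --d--> p0
Final state: p0
Accept states: {p0}
Yes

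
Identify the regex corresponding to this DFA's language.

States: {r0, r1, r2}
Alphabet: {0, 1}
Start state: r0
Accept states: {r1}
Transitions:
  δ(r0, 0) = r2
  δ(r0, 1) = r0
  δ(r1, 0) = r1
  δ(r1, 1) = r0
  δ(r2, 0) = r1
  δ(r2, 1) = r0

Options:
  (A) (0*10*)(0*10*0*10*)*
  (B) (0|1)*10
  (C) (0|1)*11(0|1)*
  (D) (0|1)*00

Check each option against the DFA on short strings; one disagreement eliminates an option:
  (A) (0*10*)(0*10*0*10*)*: on '1' the DFA goes r0 → r0 and rejects (r0 ∉ Accept), but the regex matches it → eliminate
  (B) (0|1)*10: on '00' the DFA goes r0 → r2 → r1 and accepts (r1 ∈ Accept), but the regex does not match it → eliminate
  (C) (0|1)*11(0|1)*: on '00' the DFA goes r0 → r2 → r1 and accepts (r1 ∈ Accept), but the regex does not match it → eliminate
  (D) (0|1)*00: agrees with the DFA on every string of length ≤ 6
Only (D) is consistent with the DFA.
(D) (0|1)*00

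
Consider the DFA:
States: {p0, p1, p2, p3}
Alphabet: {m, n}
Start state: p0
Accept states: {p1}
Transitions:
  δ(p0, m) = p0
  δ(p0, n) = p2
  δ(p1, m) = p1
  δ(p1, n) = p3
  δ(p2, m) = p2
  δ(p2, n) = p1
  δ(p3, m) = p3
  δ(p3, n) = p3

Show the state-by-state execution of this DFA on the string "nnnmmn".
read 'n': p0 → p2
  read 'n': p2 → p1
  read 'n': p1 → p3
  read 'm': p3 → p3
  read 'm': p3 → p3
  read 'n': p3 → p3
p0 -> p2 -> p1 -> p3 -> p3 -> p3 -> p3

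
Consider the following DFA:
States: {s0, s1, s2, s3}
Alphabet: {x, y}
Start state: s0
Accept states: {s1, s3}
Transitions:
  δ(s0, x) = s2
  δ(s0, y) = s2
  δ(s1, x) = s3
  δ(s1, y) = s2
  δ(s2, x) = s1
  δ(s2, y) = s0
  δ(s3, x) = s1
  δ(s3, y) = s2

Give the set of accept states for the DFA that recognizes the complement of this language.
Complement accept states = All states \ Original accept states
= {s0, s1, s2, s3} \ {s1, s3}
{s0, s2}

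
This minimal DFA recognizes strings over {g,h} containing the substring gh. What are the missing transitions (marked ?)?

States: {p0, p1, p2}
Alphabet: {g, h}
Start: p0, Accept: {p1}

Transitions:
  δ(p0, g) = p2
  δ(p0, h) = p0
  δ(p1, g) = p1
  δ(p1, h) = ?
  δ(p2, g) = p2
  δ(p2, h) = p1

From the language and accept set, identify what each state tracks — p0: no g seen yet; p1: substring gh seen; p2: seen a g, waiting for h.
Each missing δ(q, a) is the state matching the new tracked value after reading a.
δ(p1, h) = p1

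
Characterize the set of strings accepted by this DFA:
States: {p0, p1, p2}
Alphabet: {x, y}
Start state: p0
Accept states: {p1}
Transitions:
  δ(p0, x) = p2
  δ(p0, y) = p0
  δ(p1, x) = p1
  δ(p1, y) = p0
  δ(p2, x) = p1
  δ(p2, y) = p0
Testing a few strings:
  'xyyx' → reject
  'x' → reject
  'y' → reject
  'yxyx' → reject
State roles: p0=last symbol not x; p1=two trailing x's; p2=one trailing x
All strings over {x,y} ending with xx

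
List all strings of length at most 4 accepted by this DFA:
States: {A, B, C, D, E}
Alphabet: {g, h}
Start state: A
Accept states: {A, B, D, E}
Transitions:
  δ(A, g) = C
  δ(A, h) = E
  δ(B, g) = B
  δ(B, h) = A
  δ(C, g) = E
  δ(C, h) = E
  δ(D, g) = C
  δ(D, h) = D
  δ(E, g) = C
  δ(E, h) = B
ε, h, gg, gh, hh, ggh, ghh, hgg, hgh, hhg, hhh, gggg, gggh, gghg, gghh, ghgg, ghgh, ghhg, ghhh, hggh, hghh, hhgg, hhgh, hhhh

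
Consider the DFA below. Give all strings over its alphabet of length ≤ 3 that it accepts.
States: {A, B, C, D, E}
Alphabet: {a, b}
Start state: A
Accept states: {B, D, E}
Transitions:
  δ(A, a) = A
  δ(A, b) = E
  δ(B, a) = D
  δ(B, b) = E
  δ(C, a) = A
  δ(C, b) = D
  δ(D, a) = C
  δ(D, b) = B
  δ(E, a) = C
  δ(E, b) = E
b, ab, bb, aab, abb, bab, bbb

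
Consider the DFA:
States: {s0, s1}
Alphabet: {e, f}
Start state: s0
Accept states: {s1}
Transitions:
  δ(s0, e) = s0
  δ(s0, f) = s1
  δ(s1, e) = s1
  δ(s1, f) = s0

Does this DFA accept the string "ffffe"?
Processing string "ffffe":
  s0 --f--> s1
  s1 --f--> s0
  s0 --f--> s1
  s1 --f--> s0
  s0 --e--> s0
Final state: s0
Accept states: {s1}
No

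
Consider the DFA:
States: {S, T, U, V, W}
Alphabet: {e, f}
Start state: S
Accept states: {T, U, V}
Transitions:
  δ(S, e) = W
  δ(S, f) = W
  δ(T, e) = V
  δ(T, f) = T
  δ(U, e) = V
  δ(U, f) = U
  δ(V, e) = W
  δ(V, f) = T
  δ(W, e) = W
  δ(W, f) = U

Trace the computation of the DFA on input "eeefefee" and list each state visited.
read 'e': S → W
  read 'e': W → W
  read 'e': W → W
  read 'f': W → U
  read 'e': U → V
  read 'f': V → T
  read 'e': T → V
  read 'e': V → W
S -> W -> W -> W -> U -> V -> T -> V -> W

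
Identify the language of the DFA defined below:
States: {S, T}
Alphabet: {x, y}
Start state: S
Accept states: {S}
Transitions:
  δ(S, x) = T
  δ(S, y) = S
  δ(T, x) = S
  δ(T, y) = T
Testing a few strings:
  'y' → accept
  'yxx' → accept
  'x' → reject
  'xx' → accept
State roles: S=even number of x's so far; T=odd number of x's so far
All strings over {x,y} with an even number of x's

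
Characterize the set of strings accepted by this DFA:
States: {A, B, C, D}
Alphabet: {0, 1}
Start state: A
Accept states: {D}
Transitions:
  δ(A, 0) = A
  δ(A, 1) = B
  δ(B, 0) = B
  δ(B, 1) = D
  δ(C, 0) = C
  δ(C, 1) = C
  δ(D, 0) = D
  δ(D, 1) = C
Testing a few strings:
  '10' → reject
  '11' → accept
  '1111' → reject
  '100' → reject
State roles: A=zero 1's; B=one 1; C=≥ three 1's (dead); D=two 1's
All binary strings containing exactly two 1's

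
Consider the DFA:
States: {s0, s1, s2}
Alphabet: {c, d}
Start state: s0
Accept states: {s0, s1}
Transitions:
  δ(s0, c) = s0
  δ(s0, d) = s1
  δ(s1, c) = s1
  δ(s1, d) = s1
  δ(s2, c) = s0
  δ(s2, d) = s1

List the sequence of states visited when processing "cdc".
read 'c': s0 → s0
  read 'd': s0 → s1
  read 'c': s1 → s1
s0 -> s0 -> s1 -> s1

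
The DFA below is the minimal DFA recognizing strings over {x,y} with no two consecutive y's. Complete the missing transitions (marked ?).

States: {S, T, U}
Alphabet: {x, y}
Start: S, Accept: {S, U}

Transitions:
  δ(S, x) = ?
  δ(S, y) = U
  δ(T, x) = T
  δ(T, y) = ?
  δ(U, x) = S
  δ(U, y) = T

From the language and accept set, identify what each state tracks — S: last symbol not y (ok); T: saw yy (dead); U: last symbol y (ok).
Each missing δ(q, a) is the state matching the new tracked value after reading a.
δ(S, x) = S; δ(T, y) = T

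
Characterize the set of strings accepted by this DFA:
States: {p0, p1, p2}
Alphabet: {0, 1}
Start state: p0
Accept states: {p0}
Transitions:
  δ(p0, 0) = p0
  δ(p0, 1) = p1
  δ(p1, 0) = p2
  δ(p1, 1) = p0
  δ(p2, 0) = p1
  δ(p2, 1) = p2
Testing a few strings:
  '0' → accept
  '000' → accept
  '1001' → accept
  '1110' → reject
State roles: p0=value ≡ 0 (mod 3); p1=value ≡ 1 (mod 3); p2=value ≡ 2 (mod 3)
All binary strings representing a multiple of 3 (read in base 2; leading zeros allowed and ε counts as 0)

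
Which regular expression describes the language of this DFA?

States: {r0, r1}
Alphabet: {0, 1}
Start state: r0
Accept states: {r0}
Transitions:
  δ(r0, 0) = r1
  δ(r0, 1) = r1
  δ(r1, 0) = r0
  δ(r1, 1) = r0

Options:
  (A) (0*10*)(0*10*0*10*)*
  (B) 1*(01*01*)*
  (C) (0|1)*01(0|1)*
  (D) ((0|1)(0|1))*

Check each option against the DFA on short strings; one disagreement eliminates an option:
  (A) (0*10*)(0*10*0*10*)*: on ε the DFA stays in r0 and accepts (r0 ∈ Accept), but the regex does not match it → eliminate
  (B) 1*(01*01*)*: on '1' the DFA goes r0 → r1 and rejects (r1 ∉ Accept), but the regex matches it → eliminate
  (C) (0|1)*01(0|1)*: on ε the DFA stays in r0 and accepts (r0 ∈ Accept), but the regex does not match it → eliminate
  (D) ((0|1)(0|1))*: agrees with the DFA on every string of length ≤ 6
Only (D) is consistent with the DFA.
(D) ((0|1)(0|1))*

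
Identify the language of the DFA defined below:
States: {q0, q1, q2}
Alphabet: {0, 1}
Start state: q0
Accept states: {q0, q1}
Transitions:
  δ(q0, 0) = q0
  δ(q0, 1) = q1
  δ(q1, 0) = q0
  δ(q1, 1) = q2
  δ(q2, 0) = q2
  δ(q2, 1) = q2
Testing a few strings:
  '0101' → accept
  '0' → accept
  '00' → accept
  '01' → accept
State roles: q0=last symbol not 1 (ok); q1=last symbol 1 (ok); q2=saw 11 (dead)
All binary strings with no two consecutive 1's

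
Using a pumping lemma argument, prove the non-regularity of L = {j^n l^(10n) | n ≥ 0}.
Assume L is regular with pumping length p. Idea: pumping the j-block breaks the 1:10 ratio.
Choose s = j^p l^(10p) (length 11p ≥ p). By the pumping lemma, s = xyz with |xy| ≤ p, |y| > 0, so y = j^k with k ≥ 1. Then xy²z = j^(p+k) l^(10p). For this to be in L we would need 10p = 10(p+k), i.e. 10k = 0, contradicting k ≥ 1. So xy²z ∉ L.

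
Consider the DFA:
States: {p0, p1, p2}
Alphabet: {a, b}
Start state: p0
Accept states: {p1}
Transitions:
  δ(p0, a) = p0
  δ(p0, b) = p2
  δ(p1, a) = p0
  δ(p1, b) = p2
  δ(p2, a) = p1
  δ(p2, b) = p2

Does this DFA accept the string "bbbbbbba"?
Processing string "bbbbbbba":
  p0 --b--> p2
  p2 --b--> p2
  p2 --b--> p2
  p2 --b--> p2
  p2 --b--> p2
  p2 --b--> p2
  p2 --b--> p2
  p2 --a--> p1
Final state: p1
Accept states: {p1}
Yes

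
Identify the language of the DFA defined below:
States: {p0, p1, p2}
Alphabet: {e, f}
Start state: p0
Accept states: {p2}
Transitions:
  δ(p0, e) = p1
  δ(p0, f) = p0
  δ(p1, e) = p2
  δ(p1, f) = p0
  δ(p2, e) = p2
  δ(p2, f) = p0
Testing a few strings:
  'feef' → reject
  'ffee' → accept
  'ef' → reject
  'fee' → accept
State roles: p0=last symbol not e; p1=one trailing e; p2=two trailing e's
All strings over {e,f} ending with ee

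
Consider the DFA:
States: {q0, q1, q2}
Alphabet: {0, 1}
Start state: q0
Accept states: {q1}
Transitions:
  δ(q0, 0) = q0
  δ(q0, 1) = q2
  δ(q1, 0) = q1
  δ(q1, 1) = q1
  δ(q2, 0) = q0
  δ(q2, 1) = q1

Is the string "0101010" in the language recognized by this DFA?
Processing string "0101010":
  q0 --0--> q0
  q0 --1--> q2
  q2 --0--> q0
  q0 --1--> q2
  q2 --0--> q0
  q0 --1--> q2
  q2 --0--> q0
Final state: q0
Accept states: {q1}
No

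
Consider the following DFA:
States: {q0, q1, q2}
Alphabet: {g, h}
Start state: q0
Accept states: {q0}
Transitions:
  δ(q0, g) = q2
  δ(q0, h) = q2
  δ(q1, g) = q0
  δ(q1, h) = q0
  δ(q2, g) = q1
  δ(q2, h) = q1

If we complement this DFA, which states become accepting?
Complement accept states = All states \ Original accept states
= {q0, q1, q2} \ {q0}
{q1, q2}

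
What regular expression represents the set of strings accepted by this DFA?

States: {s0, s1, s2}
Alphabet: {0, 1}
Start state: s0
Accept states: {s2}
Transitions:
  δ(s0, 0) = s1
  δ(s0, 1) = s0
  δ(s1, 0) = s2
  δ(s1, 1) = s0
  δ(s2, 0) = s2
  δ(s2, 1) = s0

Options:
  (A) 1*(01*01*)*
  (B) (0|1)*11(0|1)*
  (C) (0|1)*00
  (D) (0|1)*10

Check each option against the DFA on short strings; one disagreement eliminates an option:
  (A) 1*(01*01*)*: on ε the DFA stays in s0 and rejects (s0 ∉ Accept), but the regex matches it → eliminate
  (B) (0|1)*11(0|1)*: on '00' the DFA goes s0 → s1 → s2 and accepts (s2 ∈ Accept), but the regex does not match it → eliminate
  (C) (0|1)*00: agrees with the DFA on every string of length ≤ 6
  (D) (0|1)*10: on '00' the DFA goes s0 → s1 → s2 and accepts (s2 ∈ Accept), but the regex does not match it → eliminate
Only (C) is consistent with the DFA.
(C) (0|1)*00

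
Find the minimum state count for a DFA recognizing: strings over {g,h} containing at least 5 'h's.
By Myhill–Nerode, count the distinguishable equivalence classes: 6 classes — having seen 0, 1, …, 4, or ≥5 copies of 'h'; any two classes i < j (j ≤ 5) are distinguished by the string h^(5−j), which takes class j to 5 copies (accepted) but leaves class i below 5 (rejected).
6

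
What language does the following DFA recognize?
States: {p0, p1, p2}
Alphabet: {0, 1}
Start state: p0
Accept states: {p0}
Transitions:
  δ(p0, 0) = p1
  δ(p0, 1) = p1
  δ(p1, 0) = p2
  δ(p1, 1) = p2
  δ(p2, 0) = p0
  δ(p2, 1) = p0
Testing a few strings:
  '001' → accept
  '11' → reject
  '0' → reject
  '00' → reject
State roles: p0=length ≡ 0 (mod 3); p1=length ≡ 1 (mod 3); p2=length ≡ 2 (mod 3)
All binary strings whose length is a multiple of 3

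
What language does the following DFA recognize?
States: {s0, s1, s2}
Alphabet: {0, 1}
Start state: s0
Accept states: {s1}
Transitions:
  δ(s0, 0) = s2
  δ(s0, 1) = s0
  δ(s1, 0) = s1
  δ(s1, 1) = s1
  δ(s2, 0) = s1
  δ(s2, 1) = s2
Testing a few strings:
  '0010' → accept
  '101' → reject
  '11' → reject
  '000' → accept
State roles: s0=zero 0's seen; s1=≥ two 0's seen; s2=one 0 seen
All binary strings containing at least two 0's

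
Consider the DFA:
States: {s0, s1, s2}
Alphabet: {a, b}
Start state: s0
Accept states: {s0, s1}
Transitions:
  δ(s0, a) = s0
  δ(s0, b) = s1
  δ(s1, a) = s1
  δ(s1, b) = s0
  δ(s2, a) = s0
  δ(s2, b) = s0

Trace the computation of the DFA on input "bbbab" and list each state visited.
read 'b': s0 → s1
  read 'b': s1 → s0
  read 'b': s0 → s1
  read 'a': s1 → s1
  read 'b': s1 → s0
s0 -> s1 -> s0 -> s1 -> s1 -> s0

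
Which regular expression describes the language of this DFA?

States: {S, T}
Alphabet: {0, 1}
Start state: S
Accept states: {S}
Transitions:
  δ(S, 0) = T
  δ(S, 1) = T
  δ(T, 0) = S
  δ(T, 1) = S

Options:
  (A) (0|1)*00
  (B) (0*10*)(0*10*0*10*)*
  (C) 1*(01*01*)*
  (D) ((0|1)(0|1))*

Check each option against the DFA on short strings; one disagreement eliminates an option:
  (A) (0|1)*00: on ε the DFA stays in S and accepts (S ∈ Accept), but the regex does not match it → eliminate
  (B) (0*10*)(0*10*0*10*)*: on ε the DFA stays in S and accepts (S ∈ Accept), but the regex does not match it → eliminate
  (C) 1*(01*01*)*: on '1' the DFA goes S → T and rejects (T ∉ Accept), but the regex matches it → eliminate
  (D) ((0|1)(0|1))*: agrees with the DFA on every string of length ≤ 6
Only (D) is consistent with the DFA.
(D) ((0|1)(0|1))*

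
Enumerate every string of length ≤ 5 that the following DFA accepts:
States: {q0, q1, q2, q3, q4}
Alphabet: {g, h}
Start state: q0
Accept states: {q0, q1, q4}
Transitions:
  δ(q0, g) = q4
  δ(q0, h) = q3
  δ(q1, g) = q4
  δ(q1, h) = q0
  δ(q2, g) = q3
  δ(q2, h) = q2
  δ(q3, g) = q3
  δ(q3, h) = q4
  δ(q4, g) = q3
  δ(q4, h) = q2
ε, g, hh, ggh, hgh, gggh, ghgh, hggh, hhgh, ggggh, gghgh, ghggh, ghhgh, hgggh, hghgh, hhggh, hhhgh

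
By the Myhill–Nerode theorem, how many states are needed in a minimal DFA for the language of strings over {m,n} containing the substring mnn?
By Myhill–Nerode, count the distinguishable equivalence classes: 4 classes — one per longest suffix of the input that is a prefix of 'mnn' (lengths 0 through 2), plus an absorbing 'already seen mnn' class.
4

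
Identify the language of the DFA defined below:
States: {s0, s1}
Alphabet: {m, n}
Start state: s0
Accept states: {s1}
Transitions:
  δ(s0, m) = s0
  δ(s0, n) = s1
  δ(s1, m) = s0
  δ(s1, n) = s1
Testing a few strings:
  'nmm' → reject
  'm' → reject
  'mm' → reject
  'n' → accept
State roles: s0=last symbol not n; s1=last symbol is n
All strings over {m,n} ending with n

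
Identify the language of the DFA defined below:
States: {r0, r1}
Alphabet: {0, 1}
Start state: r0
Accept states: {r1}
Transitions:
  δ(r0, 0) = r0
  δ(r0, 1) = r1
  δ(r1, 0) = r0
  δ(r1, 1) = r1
Testing a few strings:
  '000' → reject
  '101' → accept
  '010' → reject
  '10' → reject
State roles: r0=last symbol not 1; r1=last symbol is 1
All binary strings ending with 1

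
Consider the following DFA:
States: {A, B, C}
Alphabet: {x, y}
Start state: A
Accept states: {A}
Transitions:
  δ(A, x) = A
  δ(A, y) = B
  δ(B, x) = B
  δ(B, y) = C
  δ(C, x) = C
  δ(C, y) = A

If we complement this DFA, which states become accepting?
Complement accept states = All states \ Original accept states
= {A, B, C} \ {A}
{B, C}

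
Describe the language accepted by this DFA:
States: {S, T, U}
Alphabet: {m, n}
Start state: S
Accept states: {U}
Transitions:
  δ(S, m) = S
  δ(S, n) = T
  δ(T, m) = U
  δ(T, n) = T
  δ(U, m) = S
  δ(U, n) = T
Testing a few strings:
  'nmn' → reject
  'nmm' → reject
  'mmn' → reject
  'nnnm' → accept
State roles: S=no suffix match; T=one trailing n; U=suffix is nm
All strings over {m,n} ending with nm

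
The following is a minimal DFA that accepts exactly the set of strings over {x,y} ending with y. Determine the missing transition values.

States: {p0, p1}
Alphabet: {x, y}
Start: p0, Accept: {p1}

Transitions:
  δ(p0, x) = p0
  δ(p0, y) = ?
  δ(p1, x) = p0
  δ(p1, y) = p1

From the language and accept set, identify what each state tracks — p0: last symbol not y; p1: last symbol is y.
Each missing δ(q, a) is the state matching the new tracked value after reading a.
δ(p0, y) = p1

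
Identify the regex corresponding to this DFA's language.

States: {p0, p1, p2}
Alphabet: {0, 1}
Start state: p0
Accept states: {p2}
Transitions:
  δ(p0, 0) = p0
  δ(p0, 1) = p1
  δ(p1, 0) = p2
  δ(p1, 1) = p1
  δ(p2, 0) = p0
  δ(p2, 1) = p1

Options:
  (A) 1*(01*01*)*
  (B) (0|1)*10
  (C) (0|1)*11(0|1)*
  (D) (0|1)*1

Check each option against the DFA on short strings; one disagreement eliminates an option:
  (A) 1*(01*01*)*: on ε the DFA stays in p0 and rejects (p0 ∉ Accept), but the regex matches it → eliminate
  (B) (0|1)*10: agrees with the DFA on every string of length ≤ 6
  (C) (0|1)*11(0|1)*: on '10' the DFA goes p0 → p1 → p2 and accepts (p2 ∈ Accept), but the regex does not match it → eliminate
  (D) (0|1)*1: on '1' the DFA goes p0 → p1 and rejects (p1 ∉ Accept), but the regex matches it → eliminate
Only (B) is consistent with the DFA.
(B) (0|1)*10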